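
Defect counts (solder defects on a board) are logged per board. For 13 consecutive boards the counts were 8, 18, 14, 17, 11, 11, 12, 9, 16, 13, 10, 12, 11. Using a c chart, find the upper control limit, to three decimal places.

23.052

c̄ = (8 + 18 + 14 + 17 + 11 + 11 + 12 + 9 + 16 + 13 + 10 + 12 + 11) / 13 = 162 / 13 = 12.4615
UCL = c̄ + 3√c̄ = 12.4615 + 3 × √12.4615 = 12.4615 + 3 × 3.5301 = 23.0518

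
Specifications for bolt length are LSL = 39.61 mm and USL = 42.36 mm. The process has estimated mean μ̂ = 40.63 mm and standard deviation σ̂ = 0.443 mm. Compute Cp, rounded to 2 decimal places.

1.03

Cp = (USL − LSL) / (6σ̂) = (42.36 − 39.61) / (6 × 0.443) = 2.7500 / 2.6580 = 1.0346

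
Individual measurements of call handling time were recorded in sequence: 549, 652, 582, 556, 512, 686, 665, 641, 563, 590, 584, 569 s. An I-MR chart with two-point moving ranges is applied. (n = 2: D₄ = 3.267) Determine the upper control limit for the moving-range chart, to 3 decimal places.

Moving ranges: 103, 70, 26, 44, 174, 21, 24, 78, 27, 6, 15; M̄R̄ = 588.0000 / 11 = 53.4545
UCL_MR = D₄·M̄R̄ = 3.267 × 53.4545 = 174.6360

174.636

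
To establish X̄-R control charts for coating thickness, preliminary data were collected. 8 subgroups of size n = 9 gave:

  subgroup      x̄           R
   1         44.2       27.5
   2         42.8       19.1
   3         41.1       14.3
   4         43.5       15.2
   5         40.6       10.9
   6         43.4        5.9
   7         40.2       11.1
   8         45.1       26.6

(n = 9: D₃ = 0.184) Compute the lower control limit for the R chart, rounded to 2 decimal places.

3.00

R̄ = (27.5 + 19.1 + 14.3 + 15.2 + 10.9 + 5.9 + 11.1 + 26.6) / 8 = 130.6000 / 8 = 16.3250
LCL_R = D₃·R̄ = 0.184 × 16.3250 = 3.0038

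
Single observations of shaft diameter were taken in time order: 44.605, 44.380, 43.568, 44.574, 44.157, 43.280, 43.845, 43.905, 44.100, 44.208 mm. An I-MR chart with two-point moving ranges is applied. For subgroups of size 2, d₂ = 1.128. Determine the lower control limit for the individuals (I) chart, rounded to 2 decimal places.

42.80

X̄ = (44.605 + 44.380 + 43.568 + 44.574 + 44.157 + 43.280 + 43.845 + 43.905 + 44.100 + 44.208) / 10 = 44.0622
Moving ranges: 0.225, 0.812, 1.006, 0.417, 0.877, 0.565, 0.060, 0.195, 0.108; M̄R̄ = 4.2650 / 9 = 0.4739
LCL = X̄ − 3·M̄R̄/d₂ = 44.0622 − 3 × 0.4739 / 1.128 = 42.8019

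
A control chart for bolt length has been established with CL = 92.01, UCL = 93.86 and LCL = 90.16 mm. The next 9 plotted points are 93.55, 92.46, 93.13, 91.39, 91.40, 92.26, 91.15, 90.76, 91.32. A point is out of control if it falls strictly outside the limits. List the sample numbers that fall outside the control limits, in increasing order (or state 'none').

none

All 9 points lie within [90.16, 93.86].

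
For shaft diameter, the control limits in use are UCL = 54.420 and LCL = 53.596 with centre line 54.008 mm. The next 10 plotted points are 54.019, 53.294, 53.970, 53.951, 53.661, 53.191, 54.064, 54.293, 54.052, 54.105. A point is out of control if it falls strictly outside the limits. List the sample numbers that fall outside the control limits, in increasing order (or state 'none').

2, 6

Compare each point to [53.596, 54.420]: sample 2 = 53.294 < LCL; sample 6 = 53.191 < LCL.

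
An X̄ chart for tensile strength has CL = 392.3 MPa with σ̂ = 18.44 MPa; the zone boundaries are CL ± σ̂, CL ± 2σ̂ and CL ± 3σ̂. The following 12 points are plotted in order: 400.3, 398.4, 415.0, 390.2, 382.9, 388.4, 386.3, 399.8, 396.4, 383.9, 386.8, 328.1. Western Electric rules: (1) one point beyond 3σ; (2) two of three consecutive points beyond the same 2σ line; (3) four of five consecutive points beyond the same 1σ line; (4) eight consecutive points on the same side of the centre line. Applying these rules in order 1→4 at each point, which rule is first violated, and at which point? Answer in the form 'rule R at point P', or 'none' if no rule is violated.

rule 1 at point 12

Zone of each point (C = within 1σ̂, B = 1σ̂–2σ̂, A = 2σ̂–3σ̂, * = beyond 3σ̂; sign = side of CL): 1:+C, 2:+C, 3:+B, 4:-C, 5:-C, 6:-C, 7:-C, 8:+C, 9:+C, 10:-C, 11:-C, 12:-*
Rule 1 (one point beyond the 3σ limits) is satisfied at point 12.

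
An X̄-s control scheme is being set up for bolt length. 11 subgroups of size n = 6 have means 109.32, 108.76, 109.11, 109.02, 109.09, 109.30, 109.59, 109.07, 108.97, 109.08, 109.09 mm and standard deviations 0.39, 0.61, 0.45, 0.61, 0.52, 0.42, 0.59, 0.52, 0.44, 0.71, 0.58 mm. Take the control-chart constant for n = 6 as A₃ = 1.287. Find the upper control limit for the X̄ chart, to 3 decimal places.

109.811

X̄̄ = (109.32 + 108.76 + 109.11 + 109.02 + 109.09 + 109.30 + 109.59 + 109.07 + 108.97 + 109.08 + 109.09) / 11 = 109.1273
s̄ = (0.39 + 0.61 + 0.45 + 0.61 + 0.52 + 0.42 + 0.59 + 0.52 + 0.44 + 0.71 + 0.58) / 11 = 0.5309
UCL = X̄̄ + A₃·s̄ = 109.1273 + 1.287 × 0.5309 = 109.8106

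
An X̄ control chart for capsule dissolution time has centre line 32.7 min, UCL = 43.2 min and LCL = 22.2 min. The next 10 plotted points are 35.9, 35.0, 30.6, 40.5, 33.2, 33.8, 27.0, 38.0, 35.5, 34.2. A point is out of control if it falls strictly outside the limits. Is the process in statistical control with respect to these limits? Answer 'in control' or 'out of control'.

in control

All 10 points lie within [22.2, 43.2].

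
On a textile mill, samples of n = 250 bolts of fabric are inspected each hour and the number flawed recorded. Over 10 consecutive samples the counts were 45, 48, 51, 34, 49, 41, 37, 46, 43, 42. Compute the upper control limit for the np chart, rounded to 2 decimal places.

p̄ = Σdᵢ / (k·n) = 436 / (10 × 250) = 0.17440
UCL = np̄ + 3·√(np̄(1−p̄)) = 43.6000 + 3 × √(43.6000×0.82560) = 43.6000 + 3 × 5.9997 = 61.5990

61.60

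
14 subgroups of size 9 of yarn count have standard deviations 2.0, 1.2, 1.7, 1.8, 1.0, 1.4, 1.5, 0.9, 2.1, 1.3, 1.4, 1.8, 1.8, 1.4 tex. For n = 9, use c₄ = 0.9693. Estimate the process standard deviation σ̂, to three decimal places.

s̄ = (2.0 + 1.2 + 1.7 + 1.8 + 1.0 + 1.4 + 1.5 + 0.9 + 2.1 + 1.3 + 1.4 + 1.8 + 1.8 + 1.4) / 14 = 1.5214
σ̂ = s̄ / c₄ = 1.5214 / 0.9693 = 1.5696

1.570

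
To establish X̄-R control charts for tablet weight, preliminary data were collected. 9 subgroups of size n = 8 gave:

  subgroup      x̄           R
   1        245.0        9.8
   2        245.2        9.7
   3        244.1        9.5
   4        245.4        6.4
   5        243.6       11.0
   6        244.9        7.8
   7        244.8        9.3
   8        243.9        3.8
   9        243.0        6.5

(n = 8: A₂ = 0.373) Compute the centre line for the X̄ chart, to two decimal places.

X̄̄ = (245.0 + 245.2 + 244.1 + 245.4 + 243.6 + 244.9 + 244.8 + 243.9 + 243.0) / 9 = 2199.9000 / 9 = 244.4333
CL = X̄̄ = 244.4333

244.43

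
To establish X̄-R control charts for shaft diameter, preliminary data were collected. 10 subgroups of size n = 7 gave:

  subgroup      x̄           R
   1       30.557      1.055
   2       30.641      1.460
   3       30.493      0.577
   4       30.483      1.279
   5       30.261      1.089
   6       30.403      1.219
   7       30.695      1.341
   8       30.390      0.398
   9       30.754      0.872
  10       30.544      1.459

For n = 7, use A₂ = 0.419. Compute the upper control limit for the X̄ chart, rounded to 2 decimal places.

30.97

X̄̄ = (30.557 + 30.641 + 30.493 + 30.483 + 30.261 + 30.403 + 30.695 + 30.390 + 30.754 + 30.544) / 10 = 305.2210 / 10 = 30.5221
R̄ = (1.055 + 1.460 + 0.577 + 1.279 + 1.089 + 1.219 + 1.341 + 0.398 + 0.872 + 1.459) / 10 = 10.7490 / 10 = 1.0749
UCL = X̄̄ + A₂·R̄ = 30.5221 + 0.419 × 1.0749 = 30.9725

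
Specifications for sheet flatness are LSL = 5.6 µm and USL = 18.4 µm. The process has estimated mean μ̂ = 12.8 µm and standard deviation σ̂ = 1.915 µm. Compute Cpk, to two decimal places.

Cpu = (USL − μ̂) / (3σ̂) = (18.4 − 12.8) / (3 × 1.915) = 0.9748; Cpl = (μ̂ − LSL) / (3σ̂) = (12.8 − 5.6) / (3 × 1.915) = 1.2533; Cpk = min(Cpu, Cpl) = 0.9748

0.97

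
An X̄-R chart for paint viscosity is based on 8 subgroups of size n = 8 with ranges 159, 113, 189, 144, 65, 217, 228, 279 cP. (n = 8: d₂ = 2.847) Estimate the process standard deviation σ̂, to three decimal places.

R̄ = (159 + 113 + 189 + 144 + 65 + 217 + 228 + 279) / 8 = 174.2500
σ̂ = R̄ / d₂ = 174.2500 / 2.847 = 61.2048

61.205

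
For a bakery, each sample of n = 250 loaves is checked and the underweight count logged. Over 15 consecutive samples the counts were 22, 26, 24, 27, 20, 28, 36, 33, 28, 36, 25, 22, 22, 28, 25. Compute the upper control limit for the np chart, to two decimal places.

p̄ = Σdᵢ / (k·n) = 402 / (15 × 250) = 0.10720
UCL = np̄ + 3·√(np̄(1−p̄)) = 26.8000 + 3 × √(26.8000×0.89280) = 26.8000 + 3 × 4.8915 = 41.4746

41.47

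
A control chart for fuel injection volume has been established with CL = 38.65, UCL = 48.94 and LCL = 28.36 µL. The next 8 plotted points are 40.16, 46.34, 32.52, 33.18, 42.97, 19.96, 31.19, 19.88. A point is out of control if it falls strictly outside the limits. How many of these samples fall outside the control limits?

2

Compare each point to [28.36, 48.94]: sample 6 = 19.96 < LCL; sample 8 = 19.88 < LCL.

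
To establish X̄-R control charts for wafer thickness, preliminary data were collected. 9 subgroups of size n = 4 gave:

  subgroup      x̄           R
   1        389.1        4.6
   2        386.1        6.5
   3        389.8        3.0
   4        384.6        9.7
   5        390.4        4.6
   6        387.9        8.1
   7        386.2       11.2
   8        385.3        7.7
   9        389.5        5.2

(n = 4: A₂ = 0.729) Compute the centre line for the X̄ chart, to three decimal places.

387.656

X̄̄ = (389.1 + 386.1 + 389.8 + 384.6 + 390.4 + 387.9 + 386.2 + 385.3 + 389.5) / 9 = 3488.9000 / 9 = 387.6556
CL = X̄̄ = 387.6556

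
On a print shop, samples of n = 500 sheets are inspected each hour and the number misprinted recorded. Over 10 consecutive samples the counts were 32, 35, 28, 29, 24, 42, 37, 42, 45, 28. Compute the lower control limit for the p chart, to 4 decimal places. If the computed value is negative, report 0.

p̄ = Σdᵢ / (k·n) = 342 / (10 × 500) = 0.06840
LCL = p̄ − 3·√(p̄(1−p̄)/n) = 0.06840 − 3 × 0.01129 = 0.03453

0.0345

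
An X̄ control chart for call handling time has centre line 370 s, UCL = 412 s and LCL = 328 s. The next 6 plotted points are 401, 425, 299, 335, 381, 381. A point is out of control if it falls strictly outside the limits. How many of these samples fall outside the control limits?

Compare each point to [328, 412]: sample 2 = 425 > UCL; sample 3 = 299 < LCL.

2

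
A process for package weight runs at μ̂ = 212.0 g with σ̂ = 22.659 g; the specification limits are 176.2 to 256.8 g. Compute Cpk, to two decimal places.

Cpu = (USL − μ̂) / (3σ̂) = (256.8 − 212.0) / (3 × 22.659) = 0.6590; Cpl = (μ̂ − LSL) / (3σ̂) = (212.0 − 176.2) / (3 × 22.659) = 0.5266; Cpk = min(Cpu, Cpl) = 0.5266

0.53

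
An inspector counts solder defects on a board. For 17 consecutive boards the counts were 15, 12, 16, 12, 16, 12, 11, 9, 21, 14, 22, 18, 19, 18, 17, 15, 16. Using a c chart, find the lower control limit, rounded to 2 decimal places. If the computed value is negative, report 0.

3.67

c̄ = (15 + 12 + 16 + 12 + 16 + 12 + 11 + 9 + 21 + 14 + 22 + 18 + 19 + 18 + 17 + 15 + 16) / 17 = 263 / 17 = 15.4706
LCL = c̄ − 3√c̄ = 15.4706 − 3 × 3.9333 = 3.6708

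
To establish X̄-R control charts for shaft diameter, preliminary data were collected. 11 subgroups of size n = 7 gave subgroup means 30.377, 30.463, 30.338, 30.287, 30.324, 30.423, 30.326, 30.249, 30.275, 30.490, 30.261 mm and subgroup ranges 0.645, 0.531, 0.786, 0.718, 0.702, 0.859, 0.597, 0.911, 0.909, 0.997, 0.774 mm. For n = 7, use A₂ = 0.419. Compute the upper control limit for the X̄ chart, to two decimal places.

X̄̄ = (30.377 + 30.463 + 30.338 + 30.287 + 30.324 + 30.423 + 30.326 + 30.249 + 30.275 + 30.490 + 30.261) / 11 = 333.8130 / 11 = 30.3466
R̄ = (0.645 + 0.531 + 0.786 + 0.718 + 0.702 + 0.859 + 0.597 + 0.911 + 0.909 + 0.997 + 0.774) / 11 = 8.4290 / 11 = 0.7663
UCL = X̄̄ + A₂·R̄ = 30.3466 + 0.419 × 0.7663 = 30.6677

30.67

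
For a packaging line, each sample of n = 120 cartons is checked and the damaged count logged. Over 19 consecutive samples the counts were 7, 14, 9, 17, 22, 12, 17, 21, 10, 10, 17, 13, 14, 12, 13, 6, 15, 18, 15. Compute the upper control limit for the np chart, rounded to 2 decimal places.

24.27

p̄ = Σdᵢ / (k·n) = 262 / (19 × 120) = 0.11491
UCL = np̄ + 3·√(np̄(1−p̄)) = 13.7895 + 3 × √(13.7895×0.88509) = 13.7895 + 3 × 3.4936 = 24.2701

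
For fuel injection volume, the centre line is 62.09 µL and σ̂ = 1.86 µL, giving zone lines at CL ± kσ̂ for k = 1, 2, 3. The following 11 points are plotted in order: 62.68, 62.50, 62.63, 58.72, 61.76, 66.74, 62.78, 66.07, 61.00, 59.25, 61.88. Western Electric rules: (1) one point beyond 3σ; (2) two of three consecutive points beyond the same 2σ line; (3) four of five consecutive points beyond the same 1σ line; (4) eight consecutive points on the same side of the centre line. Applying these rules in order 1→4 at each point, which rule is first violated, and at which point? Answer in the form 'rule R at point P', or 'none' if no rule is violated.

Zone of each point (C = within 1σ̂, B = 1σ̂–2σ̂, A = 2σ̂–3σ̂, * = beyond 3σ̂; sign = side of CL): 1:+C, 2:+C, 3:+C, 4:-B, 5:-C, 6:+A, 7:+C, 8:+A, 9:-C, 10:-B, 11:-C
Rule 2 (two of three consecutive points beyond the same 2σ limit) is satisfied at point 8.

rule 2 at point 8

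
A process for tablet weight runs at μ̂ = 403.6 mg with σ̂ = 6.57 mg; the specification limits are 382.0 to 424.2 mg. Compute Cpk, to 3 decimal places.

Cpu = (USL − μ̂) / (3σ̂) = (424.2 − 403.6) / (3 × 6.57) = 1.0452; Cpl = (μ̂ − LSL) / (3σ̂) = (403.6 − 382.0) / (3 × 6.57) = 1.0959; Cpk = min(Cpu, Cpl) = 1.0452

1.045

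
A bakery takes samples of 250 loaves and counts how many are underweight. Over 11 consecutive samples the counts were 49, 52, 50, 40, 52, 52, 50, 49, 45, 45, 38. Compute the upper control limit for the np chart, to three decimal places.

66.056

p̄ = Σdᵢ / (k·n) = 522 / (11 × 250) = 0.18982
UCL = np̄ + 3·√(np̄(1−p̄)) = 47.4545 + 3 × √(47.4545×0.81018) = 47.4545 + 3 × 6.2005 = 66.0562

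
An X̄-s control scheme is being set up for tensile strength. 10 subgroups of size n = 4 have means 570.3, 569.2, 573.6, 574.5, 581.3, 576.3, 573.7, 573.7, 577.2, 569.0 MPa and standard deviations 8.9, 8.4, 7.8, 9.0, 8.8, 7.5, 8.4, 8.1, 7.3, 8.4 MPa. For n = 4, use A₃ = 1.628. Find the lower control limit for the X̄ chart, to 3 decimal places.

560.433

X̄̄ = (570.3 + 569.2 + 573.6 + 574.5 + 581.3 + 576.3 + 573.7 + 573.7 + 577.2 + 569.0) / 10 = 573.8800
s̄ = (8.9 + 8.4 + 7.8 + 9.0 + 8.8 + 7.5 + 8.4 + 8.1 + 7.3 + 8.4) / 10 = 8.2600
LCL = X̄̄ − A₃·s̄ = 573.8800 − 1.628 × 8.2600 = 560.4327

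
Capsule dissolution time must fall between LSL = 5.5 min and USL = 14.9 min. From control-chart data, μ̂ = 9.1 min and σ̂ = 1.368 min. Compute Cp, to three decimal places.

Cp = (USL − LSL) / (6σ̂) = (14.9 − 5.5) / (6 × 1.368) = 9.4000 / 8.2080 = 1.1452

1.145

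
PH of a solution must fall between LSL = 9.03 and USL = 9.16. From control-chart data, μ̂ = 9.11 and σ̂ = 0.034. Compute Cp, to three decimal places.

0.637

Cp = (USL − LSL) / (6σ̂) = (9.16 − 9.03) / (6 × 0.034) = 0.1300 / 0.2040 = 0.6373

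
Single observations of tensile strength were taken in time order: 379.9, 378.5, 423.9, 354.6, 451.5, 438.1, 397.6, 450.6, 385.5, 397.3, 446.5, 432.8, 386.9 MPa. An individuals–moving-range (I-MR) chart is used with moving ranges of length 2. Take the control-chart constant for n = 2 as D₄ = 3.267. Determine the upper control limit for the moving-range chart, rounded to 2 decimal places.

Moving ranges: 1.4, 45.4, 69.3, 96.9, 13.4, 40.5, 53.0, 65.1, 11.8, 49.2, 13.7, 45.9; M̄R̄ = 505.6000 / 12 = 42.1333
UCL_MR = D₄·M̄R̄ = 3.267 × 42.1333 = 137.6496

137.65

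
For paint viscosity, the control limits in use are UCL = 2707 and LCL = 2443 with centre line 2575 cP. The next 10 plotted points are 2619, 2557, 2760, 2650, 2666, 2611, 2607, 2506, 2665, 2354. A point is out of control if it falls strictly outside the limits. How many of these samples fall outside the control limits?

2

Compare each point to [2443, 2707]: sample 3 = 2760 > UCL; sample 10 = 2354 < LCL.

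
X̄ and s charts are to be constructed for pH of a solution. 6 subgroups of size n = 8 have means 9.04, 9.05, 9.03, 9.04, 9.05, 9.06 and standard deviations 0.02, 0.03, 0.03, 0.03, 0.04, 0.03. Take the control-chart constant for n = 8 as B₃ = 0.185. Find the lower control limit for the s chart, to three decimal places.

0.006

s̄ = (0.02 + 0.03 + 0.03 + 0.03 + 0.04 + 0.03) / 6 = 0.0300
LCL_s = B₃·s̄ = 0.185 × 0.0300 = 0.0055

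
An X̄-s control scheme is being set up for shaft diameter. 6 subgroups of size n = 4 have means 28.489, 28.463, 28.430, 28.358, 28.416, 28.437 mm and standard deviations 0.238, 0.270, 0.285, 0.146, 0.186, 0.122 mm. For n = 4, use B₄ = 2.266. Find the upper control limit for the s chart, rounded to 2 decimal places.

0.47

s̄ = (0.238 + 0.270 + 0.285 + 0.146 + 0.186 + 0.122) / 6 = 0.2078
UCL_s = B₄·s̄ = 2.266 × 0.2078 = 0.4710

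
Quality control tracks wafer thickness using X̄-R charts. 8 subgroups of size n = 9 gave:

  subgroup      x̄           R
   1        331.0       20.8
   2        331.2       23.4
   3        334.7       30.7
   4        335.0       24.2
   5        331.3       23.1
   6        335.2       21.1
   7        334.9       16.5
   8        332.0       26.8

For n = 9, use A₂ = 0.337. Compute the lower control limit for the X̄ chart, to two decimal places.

325.30

X̄̄ = (331.0 + 331.2 + 334.7 + 335.0 + 331.3 + 335.2 + 334.9 + 332.0) / 8 = 2665.3000 / 8 = 333.1625
R̄ = (20.8 + 23.4 + 30.7 + 24.2 + 23.1 + 21.1 + 16.5 + 26.8) / 8 = 186.6000 / 8 = 23.3250
LCL = X̄̄ − A₂·R̄ = 333.1625 − 0.337 × 23.3250 = 325.3020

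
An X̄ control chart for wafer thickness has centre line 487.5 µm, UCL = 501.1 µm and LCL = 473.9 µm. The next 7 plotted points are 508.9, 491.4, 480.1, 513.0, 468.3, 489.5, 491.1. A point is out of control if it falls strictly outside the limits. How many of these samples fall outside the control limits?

3

Compare each point to [473.9, 501.1]: sample 1 = 508.9 > UCL; sample 4 = 513.0 > UCL; sample 5 = 468.3 < LCL.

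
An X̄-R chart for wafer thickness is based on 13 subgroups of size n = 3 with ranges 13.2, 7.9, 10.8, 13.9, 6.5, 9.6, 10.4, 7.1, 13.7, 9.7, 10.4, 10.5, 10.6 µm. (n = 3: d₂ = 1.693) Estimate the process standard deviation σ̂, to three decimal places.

R̄ = (13.2 + 7.9 + 10.8 + 13.9 + 6.5 + 9.6 + 10.4 + 7.1 + 13.7 + 9.7 + 10.4 + 10.5 + 10.6) / 13 = 10.3308
σ̂ = R̄ / d₂ = 10.3308 / 1.693 = 6.1020

6.102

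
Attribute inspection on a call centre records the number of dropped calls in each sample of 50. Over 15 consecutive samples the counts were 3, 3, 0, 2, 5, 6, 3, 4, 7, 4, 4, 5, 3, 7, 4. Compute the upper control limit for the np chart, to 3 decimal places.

p̄ = Σdᵢ / (k·n) = 60 / (15 × 50) = 0.08000
UCL = np̄ + 3·√(np̄(1−p̄)) = 4.0000 + 3 × √(4.0000×0.92000) = 4.0000 + 3 × 1.9183 = 9.7550

9.755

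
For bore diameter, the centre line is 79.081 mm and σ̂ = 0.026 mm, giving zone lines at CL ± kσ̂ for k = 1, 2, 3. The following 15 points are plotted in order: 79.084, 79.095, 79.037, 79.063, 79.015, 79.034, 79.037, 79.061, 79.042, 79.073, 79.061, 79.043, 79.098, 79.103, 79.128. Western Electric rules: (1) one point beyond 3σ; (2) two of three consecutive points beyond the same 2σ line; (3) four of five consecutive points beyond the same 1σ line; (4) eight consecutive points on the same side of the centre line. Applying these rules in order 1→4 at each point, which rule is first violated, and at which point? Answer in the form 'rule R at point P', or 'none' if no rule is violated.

Zone of each point (C = within 1σ̂, B = 1σ̂–2σ̂, A = 2σ̂–3σ̂, * = beyond 3σ̂; sign = side of CL): 1:+C, 2:+C, 3:-B, 4:-C, 5:-A, 6:-B, 7:-B, 8:-C, 9:-B, 10:-C, 11:-C, 12:-B, 13:+C, 14:+C, 15:+B
Rule 3 (four of five consecutive points beyond the same 1σ limit) is satisfied at point 7.

rule 3 at point 7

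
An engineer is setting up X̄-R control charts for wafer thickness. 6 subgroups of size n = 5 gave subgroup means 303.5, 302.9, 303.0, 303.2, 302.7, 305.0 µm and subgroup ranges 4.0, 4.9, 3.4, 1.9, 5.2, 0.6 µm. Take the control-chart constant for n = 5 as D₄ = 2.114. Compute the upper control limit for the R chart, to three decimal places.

7.047

R̄ = (4.0 + 4.9 + 3.4 + 1.9 + 5.2 + 0.6) / 6 = 20.0000 / 6 = 3.3333
UCL_R = D₄·R̄ = 2.114 × 3.3333 = 7.0467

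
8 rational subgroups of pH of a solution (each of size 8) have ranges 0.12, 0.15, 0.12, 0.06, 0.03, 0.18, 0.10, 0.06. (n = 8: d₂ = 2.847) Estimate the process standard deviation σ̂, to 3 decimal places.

R̄ = (0.12 + 0.15 + 0.12 + 0.06 + 0.03 + 0.18 + 0.10 + 0.06) / 8 = 0.1025
σ̂ = R̄ / d₂ = 0.1025 / 2.847 = 0.0360

0.036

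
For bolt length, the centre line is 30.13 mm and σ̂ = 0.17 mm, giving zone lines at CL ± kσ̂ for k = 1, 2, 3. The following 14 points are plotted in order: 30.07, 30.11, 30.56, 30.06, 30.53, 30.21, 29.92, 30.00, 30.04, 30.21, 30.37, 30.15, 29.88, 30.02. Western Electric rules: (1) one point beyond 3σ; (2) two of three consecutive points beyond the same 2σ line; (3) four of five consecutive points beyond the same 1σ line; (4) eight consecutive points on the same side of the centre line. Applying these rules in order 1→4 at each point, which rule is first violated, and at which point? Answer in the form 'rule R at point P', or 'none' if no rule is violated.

Zone of each point (C = within 1σ̂, B = 1σ̂–2σ̂, A = 2σ̂–3σ̂, * = beyond 3σ̂; sign = side of CL): 1:-C, 2:-C, 3:+A, 4:-C, 5:+A, 6:+C, 7:-B, 8:-C, 9:-C, 10:+C, 11:+B, 12:+C, 13:-B, 14:-C
Rule 2 (two of three consecutive points beyond the same 2σ limit) is satisfied at point 5.

rule 2 at point 5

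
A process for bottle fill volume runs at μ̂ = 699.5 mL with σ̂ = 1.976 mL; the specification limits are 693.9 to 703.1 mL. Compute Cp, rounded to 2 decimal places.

Cp = (USL − LSL) / (6σ̂) = (703.1 − 693.9) / (6 × 1.976) = 9.2000 / 11.8560 = 0.7760

0.78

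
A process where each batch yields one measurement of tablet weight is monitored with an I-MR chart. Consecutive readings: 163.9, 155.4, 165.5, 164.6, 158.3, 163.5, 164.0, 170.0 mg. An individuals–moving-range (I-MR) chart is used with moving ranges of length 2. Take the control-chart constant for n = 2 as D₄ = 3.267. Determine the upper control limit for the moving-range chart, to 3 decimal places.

17.502

Moving ranges: 8.5, 10.1, 0.9, 6.3, 5.2, 0.5, 6.0; M̄R̄ = 37.5000 / 7 = 5.3571
UCL_MR = D₄·M̄R̄ = 3.267 × 5.3571 = 17.5018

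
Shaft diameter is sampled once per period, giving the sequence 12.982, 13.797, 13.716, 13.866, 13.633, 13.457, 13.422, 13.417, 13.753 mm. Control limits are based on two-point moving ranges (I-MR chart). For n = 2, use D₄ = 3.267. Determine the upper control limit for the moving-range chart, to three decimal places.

0.748

Moving ranges: 0.815, 0.081, 0.150, 0.233, 0.176, 0.035, 0.005, 0.336; M̄R̄ = 1.8310 / 8 = 0.2289
UCL_MR = D₄·M̄R̄ = 3.267 × 0.2289 = 0.7477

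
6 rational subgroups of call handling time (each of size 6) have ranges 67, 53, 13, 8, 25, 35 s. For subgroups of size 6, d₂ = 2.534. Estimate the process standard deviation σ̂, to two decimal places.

R̄ = (67 + 53 + 13 + 8 + 25 + 35) / 6 = 33.5000
σ̂ = R̄ / d₂ = 33.5000 / 2.534 = 13.2202

13.22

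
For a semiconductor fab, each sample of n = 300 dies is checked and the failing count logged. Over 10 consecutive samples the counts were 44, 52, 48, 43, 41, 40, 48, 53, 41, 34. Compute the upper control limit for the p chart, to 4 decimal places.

0.2095

p̄ = Σdᵢ / (k·n) = 444 / (10 × 300) = 0.14800
UCL = p̄ + 3·√(p̄(1−p̄)/n) = 0.14800 + 3 × √(0.14800×0.85200/300) = 0.14800 + 3 × 0.02050 = 0.20951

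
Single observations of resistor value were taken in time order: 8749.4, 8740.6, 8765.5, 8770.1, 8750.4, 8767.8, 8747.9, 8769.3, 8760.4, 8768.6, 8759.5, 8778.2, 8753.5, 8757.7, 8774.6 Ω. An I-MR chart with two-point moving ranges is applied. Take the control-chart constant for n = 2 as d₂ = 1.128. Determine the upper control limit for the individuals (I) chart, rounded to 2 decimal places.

8800.30

X̄ = (8749.4 + 8740.6 + 8765.5 + 8770.1 + 8750.4 + 8767.8 + 8747.9 + 8769.3 + 8760.4 + 8768.6 + 8759.5 + 8778.2 + 8753.5 + 8757.7 + 8774.6) / 15 = 8760.9000
Moving ranges: 8.8, 24.9, 4.6, 19.7, 17.4, 19.9, 21.4, 8.9, 8.2, 9.1, 18.7, 24.7, 4.2, 16.9; M̄R̄ = 207.4000 / 14 = 14.8143
UCL = X̄ + 3·M̄R̄/d₂ = 8760.9000 + 3 × 14.8143 / 1.128 = 8800.2997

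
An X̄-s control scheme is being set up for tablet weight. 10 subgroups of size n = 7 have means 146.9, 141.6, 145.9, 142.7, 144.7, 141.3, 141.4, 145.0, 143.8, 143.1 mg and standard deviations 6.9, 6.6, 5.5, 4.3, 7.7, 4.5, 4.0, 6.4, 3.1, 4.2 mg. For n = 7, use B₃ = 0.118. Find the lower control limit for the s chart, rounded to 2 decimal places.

s̄ = (6.9 + 6.6 + 5.5 + 4.3 + 7.7 + 4.5 + 4.0 + 6.4 + 3.1 + 4.2) / 10 = 5.3200
LCL_s = B₃·s̄ = 0.118 × 5.3200 = 0.6278

0.63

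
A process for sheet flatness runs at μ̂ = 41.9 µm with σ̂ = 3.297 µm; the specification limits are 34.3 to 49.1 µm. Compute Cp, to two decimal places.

Cp = (USL − LSL) / (6σ̂) = (49.1 − 34.3) / (6 × 3.297) = 14.8000 / 19.7820 = 0.7482

0.75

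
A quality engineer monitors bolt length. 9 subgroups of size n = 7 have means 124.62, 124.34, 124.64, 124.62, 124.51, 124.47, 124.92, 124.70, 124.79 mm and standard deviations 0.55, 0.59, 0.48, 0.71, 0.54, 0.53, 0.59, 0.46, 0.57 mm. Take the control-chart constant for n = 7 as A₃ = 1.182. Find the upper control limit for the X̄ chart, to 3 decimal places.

125.283

X̄̄ = (124.62 + 124.34 + 124.64 + 124.62 + 124.51 + 124.47 + 124.92 + 124.70 + 124.79) / 9 = 124.6233
s̄ = (0.55 + 0.59 + 0.48 + 0.71 + 0.54 + 0.53 + 0.59 + 0.46 + 0.57) / 9 = 0.5578
UCL = X̄̄ + A₃·s̄ = 124.6233 + 1.182 × 0.5578 = 125.2826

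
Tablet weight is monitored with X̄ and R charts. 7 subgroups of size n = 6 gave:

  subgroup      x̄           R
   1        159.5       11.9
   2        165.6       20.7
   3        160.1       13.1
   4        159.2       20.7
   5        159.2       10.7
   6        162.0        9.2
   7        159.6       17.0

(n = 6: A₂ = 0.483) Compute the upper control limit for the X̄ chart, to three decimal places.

X̄̄ = (159.5 + 165.6 + 160.1 + 159.2 + 159.2 + 162.0 + 159.6) / 7 = 1125.2000 / 7 = 160.7429
R̄ = (11.9 + 20.7 + 13.1 + 20.7 + 10.7 + 9.2 + 17.0) / 7 = 103.3000 / 7 = 14.7571
UCL = X̄̄ + A₂·R̄ = 160.7429 + 0.483 × 14.7571 = 167.8706

167.871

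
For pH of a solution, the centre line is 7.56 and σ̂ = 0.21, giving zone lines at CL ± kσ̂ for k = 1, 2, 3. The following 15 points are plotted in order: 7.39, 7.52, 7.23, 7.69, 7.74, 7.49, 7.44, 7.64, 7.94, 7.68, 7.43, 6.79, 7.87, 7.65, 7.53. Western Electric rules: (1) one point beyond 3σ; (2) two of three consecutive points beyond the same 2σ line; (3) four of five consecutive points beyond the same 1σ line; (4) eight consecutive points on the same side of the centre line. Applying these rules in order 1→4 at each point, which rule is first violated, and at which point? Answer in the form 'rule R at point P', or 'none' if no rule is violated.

rule 1 at point 12

Zone of each point (C = within 1σ̂, B = 1σ̂–2σ̂, A = 2σ̂–3σ̂, * = beyond 3σ̂; sign = side of CL): 1:-C, 2:-C, 3:-B, 4:+C, 5:+C, 6:-C, 7:-C, 8:+C, 9:+B, 10:+C, 11:-C, 12:-*, 13:+B, 14:+C, 15:-C
Rule 1 (one point beyond the 3σ limits) is satisfied at point 12.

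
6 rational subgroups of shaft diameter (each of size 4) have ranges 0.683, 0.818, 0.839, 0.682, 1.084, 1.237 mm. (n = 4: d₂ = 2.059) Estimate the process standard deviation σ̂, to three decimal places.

R̄ = (0.683 + 0.818 + 0.839 + 0.682 + 1.084 + 1.237) / 6 = 0.8905
σ̂ = R̄ / d₂ = 0.8905 / 2.059 = 0.4325

0.432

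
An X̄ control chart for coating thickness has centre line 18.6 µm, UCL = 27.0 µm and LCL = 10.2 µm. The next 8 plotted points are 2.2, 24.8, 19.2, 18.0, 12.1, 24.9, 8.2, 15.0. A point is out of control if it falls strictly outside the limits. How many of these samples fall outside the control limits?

2

Compare each point to [10.2, 27.0]: sample 1 = 2.2 < LCL; sample 7 = 8.2 < LCL.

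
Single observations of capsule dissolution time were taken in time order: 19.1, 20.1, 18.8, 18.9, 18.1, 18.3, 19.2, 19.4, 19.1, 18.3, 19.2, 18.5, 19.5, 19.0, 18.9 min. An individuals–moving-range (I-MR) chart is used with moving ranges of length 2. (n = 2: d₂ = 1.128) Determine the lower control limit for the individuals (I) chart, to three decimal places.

X̄ = (19.1 + 20.1 + 18.8 + 18.9 + 18.1 + 18.3 + 19.2 + 19.4 + 19.1 + 18.3 + 19.2 + 18.5 + 19.5 + 19.0 + 18.9) / 15 = 18.9600
Moving ranges: 1.0, 1.3, 0.1, 0.8, 0.2, 0.9, 0.2, 0.3, 0.8, 0.9, 0.7, 1.0, 0.5, 0.1; M̄R̄ = 8.8000 / 14 = 0.6286
LCL = X̄ − 3·M̄R̄/d₂ = 18.9600 − 3 × 0.6286 / 1.128 = 17.2883

17.288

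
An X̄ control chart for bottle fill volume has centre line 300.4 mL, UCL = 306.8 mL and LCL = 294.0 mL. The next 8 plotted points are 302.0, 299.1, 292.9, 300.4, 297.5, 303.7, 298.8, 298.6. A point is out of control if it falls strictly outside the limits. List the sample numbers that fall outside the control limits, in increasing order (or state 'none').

3

Compare each point to [294.0, 306.8]: sample 3 = 292.9 < LCL.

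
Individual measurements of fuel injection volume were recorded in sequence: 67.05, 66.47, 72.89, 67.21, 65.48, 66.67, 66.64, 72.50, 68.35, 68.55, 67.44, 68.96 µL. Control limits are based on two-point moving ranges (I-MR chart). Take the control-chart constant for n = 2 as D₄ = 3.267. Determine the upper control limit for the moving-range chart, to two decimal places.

8.46

Moving ranges: 0.58, 6.42, 5.68, 1.73, 1.19, 0.03, 5.86, 4.15, 0.20, 1.11, 1.52; M̄R̄ = 28.4700 / 11 = 2.5882
UCL_MR = D₄·M̄R̄ = 3.267 × 2.5882 = 8.4556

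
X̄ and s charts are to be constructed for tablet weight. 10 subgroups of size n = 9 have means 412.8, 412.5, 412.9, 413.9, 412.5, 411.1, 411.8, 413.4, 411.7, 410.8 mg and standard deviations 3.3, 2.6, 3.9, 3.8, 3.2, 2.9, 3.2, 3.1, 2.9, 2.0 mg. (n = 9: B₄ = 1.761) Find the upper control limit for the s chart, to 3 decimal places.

5.441

s̄ = (3.3 + 2.6 + 3.9 + 3.8 + 3.2 + 2.9 + 3.2 + 3.1 + 2.9 + 2.0) / 10 = 3.0900
UCL_s = B₄·s̄ = 1.761 × 3.0900 = 5.4415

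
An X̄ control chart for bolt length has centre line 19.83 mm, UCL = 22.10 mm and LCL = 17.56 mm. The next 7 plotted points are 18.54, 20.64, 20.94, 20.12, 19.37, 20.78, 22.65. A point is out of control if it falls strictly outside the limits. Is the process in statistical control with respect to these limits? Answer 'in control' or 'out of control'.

out of control

Compare each point to [17.56, 22.10]: sample 7 = 22.65 > UCL.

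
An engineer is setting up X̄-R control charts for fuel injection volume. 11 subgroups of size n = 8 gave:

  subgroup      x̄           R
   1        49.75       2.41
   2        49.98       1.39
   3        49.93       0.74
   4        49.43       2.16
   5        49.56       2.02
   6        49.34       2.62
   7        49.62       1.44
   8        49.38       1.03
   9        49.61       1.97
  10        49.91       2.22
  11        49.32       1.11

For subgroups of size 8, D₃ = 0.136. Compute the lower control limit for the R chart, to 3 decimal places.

0.236

R̄ = (2.41 + 1.39 + 0.74 + 2.16 + 2.02 + 2.62 + 1.44 + 1.03 + 1.97 + 2.22 + 1.11) / 11 = 19.1100 / 11 = 1.7373
LCL_R = D₃·R̄ = 0.136 × 1.7373 = 0.2363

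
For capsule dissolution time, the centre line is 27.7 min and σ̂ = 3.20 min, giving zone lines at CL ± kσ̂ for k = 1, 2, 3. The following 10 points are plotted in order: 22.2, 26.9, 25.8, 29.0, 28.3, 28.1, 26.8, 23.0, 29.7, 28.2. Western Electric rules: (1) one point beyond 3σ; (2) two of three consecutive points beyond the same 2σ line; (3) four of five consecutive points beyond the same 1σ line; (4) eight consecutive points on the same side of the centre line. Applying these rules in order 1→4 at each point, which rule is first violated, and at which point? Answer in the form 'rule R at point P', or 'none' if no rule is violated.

Zone of each point (C = within 1σ̂, B = 1σ̂–2σ̂, A = 2σ̂–3σ̂, * = beyond 3σ̂; sign = side of CL): 1:-B, 2:-C, 3:-C, 4:+C, 5:+C, 6:+C, 7:-C, 8:-B, 9:+C, 10:+C
No rule fires across all 10 points.

none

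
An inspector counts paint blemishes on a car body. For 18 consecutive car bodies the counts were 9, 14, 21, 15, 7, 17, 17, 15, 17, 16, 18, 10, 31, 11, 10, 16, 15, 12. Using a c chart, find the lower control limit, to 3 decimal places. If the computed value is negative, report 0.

3.415

c̄ = (9 + 14 + 21 + 15 + 7 + 17 + 17 + 15 + 17 + 16 + 18 + 10 + 31 + 11 + 10 + 16 + 15 + 12) / 18 = 271 / 18 = 15.0556
LCL = c̄ − 3√c̄ = 15.0556 − 3 × 3.8801 = 3.4151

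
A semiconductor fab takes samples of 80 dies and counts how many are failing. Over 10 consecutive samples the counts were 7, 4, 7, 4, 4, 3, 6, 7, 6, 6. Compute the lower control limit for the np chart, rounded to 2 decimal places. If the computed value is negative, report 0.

0.00

p̄ = Σdᵢ / (k·n) = 54 / (10 × 80) = 0.06750
LCL = np̄ − 3·√(np̄(1−p̄)) = 5.4000 − 3 × 2.2440 = -1.3320 → 0 (negative, so LCL = 0)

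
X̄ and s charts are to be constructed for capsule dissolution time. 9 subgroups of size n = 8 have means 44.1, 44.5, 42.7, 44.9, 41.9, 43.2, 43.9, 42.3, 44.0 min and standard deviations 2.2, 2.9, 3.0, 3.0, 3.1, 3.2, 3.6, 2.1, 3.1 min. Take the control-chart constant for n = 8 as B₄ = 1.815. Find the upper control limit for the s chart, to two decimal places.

5.28

s̄ = (2.2 + 2.9 + 3.0 + 3.0 + 3.1 + 3.2 + 3.6 + 2.1 + 3.1) / 9 = 2.9111
UCL_s = B₄·s̄ = 1.815 × 2.9111 = 5.2837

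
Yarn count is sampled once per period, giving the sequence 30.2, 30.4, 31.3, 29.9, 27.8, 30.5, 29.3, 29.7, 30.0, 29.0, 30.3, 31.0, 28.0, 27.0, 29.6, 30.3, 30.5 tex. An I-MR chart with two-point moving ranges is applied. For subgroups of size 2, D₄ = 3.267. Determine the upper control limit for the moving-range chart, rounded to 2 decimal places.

4.02

Moving ranges: 0.2, 0.9, 1.4, 2.1, 2.7, 1.2, 0.4, 0.3, 1.0, 1.3, 0.7, 3.0, 1.0, 2.6, 0.7, 0.2; M̄R̄ = 19.7000 / 16 = 1.2312
UCL_MR = D₄·M̄R̄ = 3.267 × 1.2312 = 4.0225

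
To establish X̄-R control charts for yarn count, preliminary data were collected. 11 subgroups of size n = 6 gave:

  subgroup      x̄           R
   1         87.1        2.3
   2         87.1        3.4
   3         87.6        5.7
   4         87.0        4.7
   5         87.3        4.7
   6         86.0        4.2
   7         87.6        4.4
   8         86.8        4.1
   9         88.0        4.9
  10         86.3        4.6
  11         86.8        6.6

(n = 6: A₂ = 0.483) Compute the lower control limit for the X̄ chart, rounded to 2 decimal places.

84.88

X̄̄ = (87.1 + 87.1 + 87.6 + 87.0 + 87.3 + 86.0 + 87.6 + 86.8 + 88.0 + 86.3 + 86.8) / 11 = 957.6000 / 11 = 87.0545
R̄ = (2.3 + 3.4 + 5.7 + 4.7 + 4.7 + 4.2 + 4.4 + 4.1 + 4.9 + 4.6 + 6.6) / 11 = 49.6000 / 11 = 4.5091
LCL = X̄̄ − A₂·R̄ = 87.0545 − 0.483 × 4.5091 = 84.8767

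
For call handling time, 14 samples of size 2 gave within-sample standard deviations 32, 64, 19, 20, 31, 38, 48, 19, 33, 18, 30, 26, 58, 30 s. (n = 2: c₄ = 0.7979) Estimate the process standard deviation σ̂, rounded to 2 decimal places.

41.72

s̄ = (32 + 64 + 19 + 20 + 31 + 38 + 48 + 19 + 33 + 18 + 30 + 26 + 58 + 30) / 14 = 33.2857
σ̂ = s̄ / c₄ = 33.2857 / 0.7979 = 41.7166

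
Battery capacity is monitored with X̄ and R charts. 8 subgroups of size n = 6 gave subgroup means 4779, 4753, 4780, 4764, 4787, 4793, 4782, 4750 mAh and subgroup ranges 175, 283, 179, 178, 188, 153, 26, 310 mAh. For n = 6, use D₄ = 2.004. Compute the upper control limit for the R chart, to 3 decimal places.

373.746

R̄ = (175 + 283 + 179 + 178 + 188 + 153 + 26 + 310) / 8 = 1492.0000 / 8 = 186.5000
UCL_R = D₄·R̄ = 2.004 × 186.5000 = 373.7460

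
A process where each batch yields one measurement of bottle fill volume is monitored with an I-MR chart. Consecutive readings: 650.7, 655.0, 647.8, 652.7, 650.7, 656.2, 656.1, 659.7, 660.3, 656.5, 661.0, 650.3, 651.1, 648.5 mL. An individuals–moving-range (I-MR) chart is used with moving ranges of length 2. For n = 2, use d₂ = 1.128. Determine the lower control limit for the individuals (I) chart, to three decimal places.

643.691

X̄ = (650.7 + 655.0 + 647.8 + 652.7 + 650.7 + 656.2 + 656.1 + 659.7 + 660.3 + 656.5 + 661.0 + 650.3 + 651.1 + 648.5) / 14 = 654.0429
Moving ranges: 4.3, 7.2, 4.9, 2.0, 5.5, 0.1, 3.6, 0.6, 3.8, 4.5, 10.7, 0.8, 2.6; M̄R̄ = 50.6000 / 13 = 3.8923
LCL = X̄ − 3·M̄R̄/d₂ = 654.0429 − 3 × 3.8923 / 1.128 = 643.6910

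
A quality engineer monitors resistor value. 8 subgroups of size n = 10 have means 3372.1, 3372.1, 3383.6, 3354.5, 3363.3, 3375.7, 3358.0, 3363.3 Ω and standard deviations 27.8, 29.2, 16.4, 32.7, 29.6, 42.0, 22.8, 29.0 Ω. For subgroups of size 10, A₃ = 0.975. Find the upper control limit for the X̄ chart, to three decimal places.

X̄̄ = (3372.1 + 3372.1 + 3383.6 + 3354.5 + 3363.3 + 3375.7 + 3358.0 + 3363.3) / 8 = 3367.8250
s̄ = (27.8 + 29.2 + 16.4 + 32.7 + 29.6 + 42.0 + 22.8 + 29.0) / 8 = 28.6875
UCL = X̄̄ + A₃·s̄ = 3367.8250 + 0.975 × 28.6875 = 3395.7953

3395.795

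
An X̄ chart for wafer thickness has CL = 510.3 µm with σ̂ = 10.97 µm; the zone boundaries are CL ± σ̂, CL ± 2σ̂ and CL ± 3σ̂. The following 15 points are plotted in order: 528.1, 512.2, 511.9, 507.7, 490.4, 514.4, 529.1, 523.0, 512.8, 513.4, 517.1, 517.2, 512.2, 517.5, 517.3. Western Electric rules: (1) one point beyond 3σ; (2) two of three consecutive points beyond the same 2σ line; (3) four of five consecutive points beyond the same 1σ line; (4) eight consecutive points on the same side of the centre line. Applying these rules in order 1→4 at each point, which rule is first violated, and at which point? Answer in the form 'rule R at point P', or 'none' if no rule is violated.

Zone of each point (C = within 1σ̂, B = 1σ̂–2σ̂, A = 2σ̂–3σ̂, * = beyond 3σ̂; sign = side of CL): 1:+B, 2:+C, 3:+C, 4:-C, 5:-B, 6:+C, 7:+B, 8:+B, 9:+C, 10:+C, 11:+C, 12:+C, 13:+C, 14:+C, 15:+C
Rule 4 (eight consecutive points on the same side of the centre line) is satisfied at point 13.

rule 4 at point 13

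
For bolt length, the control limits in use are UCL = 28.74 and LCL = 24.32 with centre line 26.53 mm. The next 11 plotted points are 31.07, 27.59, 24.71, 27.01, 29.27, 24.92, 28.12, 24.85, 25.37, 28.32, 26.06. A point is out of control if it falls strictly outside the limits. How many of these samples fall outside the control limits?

2

Compare each point to [24.32, 28.74]: sample 1 = 31.07 > UCL; sample 5 = 29.27 > UCL.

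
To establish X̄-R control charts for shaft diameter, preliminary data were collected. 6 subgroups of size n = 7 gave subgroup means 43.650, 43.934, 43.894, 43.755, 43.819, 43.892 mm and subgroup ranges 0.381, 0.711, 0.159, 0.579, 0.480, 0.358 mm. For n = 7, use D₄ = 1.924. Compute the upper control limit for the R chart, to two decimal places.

0.86

R̄ = (0.381 + 0.711 + 0.159 + 0.579 + 0.480 + 0.358) / 6 = 2.6680 / 6 = 0.4447
UCL_R = D₄·R̄ = 1.924 × 0.4447 = 0.8555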